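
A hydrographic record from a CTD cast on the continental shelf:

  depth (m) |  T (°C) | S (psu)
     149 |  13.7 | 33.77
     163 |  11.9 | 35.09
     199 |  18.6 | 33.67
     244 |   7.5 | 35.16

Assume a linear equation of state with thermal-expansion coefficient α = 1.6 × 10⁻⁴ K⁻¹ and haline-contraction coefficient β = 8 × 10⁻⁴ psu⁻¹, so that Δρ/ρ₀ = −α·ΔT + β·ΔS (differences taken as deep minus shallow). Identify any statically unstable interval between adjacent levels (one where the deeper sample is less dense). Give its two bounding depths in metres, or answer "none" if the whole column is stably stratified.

163–199 m

Evaluate Δρ/ρ₀ = −αΔT + βΔS across each adjacent pair:
  149–163 m: −αΔT+βΔS = −(1.6 × 10⁻⁴)(-1.8)+(8 × 10⁻⁴)(+1.32) = 1.3 × 10⁻³ → stable
  163–199 m: −αΔT+βΔS = −(1.6 × 10⁻⁴)(+6.7)+(8 × 10⁻⁴)(-1.42) = -2.2 × 10⁻³ → UNSTABLE
  199–244 m: −αΔT+βΔS = −(1.6 × 10⁻⁴)(-11.1)+(8 × 10⁻⁴)(+1.49) = 3.0 × 10⁻³ → stable
The 163–199 m interval has Δρ < 0: lighter water underlies denser water.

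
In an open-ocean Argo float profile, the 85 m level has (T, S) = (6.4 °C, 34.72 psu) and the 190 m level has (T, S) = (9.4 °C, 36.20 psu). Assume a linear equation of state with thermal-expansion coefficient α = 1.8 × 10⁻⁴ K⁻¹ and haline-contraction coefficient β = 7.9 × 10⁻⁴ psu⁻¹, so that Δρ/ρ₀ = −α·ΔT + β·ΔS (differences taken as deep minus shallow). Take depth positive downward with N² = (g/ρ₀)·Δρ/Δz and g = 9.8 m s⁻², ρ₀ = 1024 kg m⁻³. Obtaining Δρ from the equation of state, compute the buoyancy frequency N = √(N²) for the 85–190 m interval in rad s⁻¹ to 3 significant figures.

7.66 × 10⁻³ rad s⁻¹

ΔT = +3.0 K, ΔS = +1.48 psu (deep − shallow).
Δρ/ρ₀ = −αΔT + βΔS = -5.40 × 10⁻⁴ + 1.1692 × 10⁻³ = 6.292 × 10⁻⁴, so Δρ ≈ 0.6443 kg m⁻³.
N² = (g/ρ₀)·Δρ/Δz = g·(Δρ/ρ₀)/Δz = 9.8 × 6.292 × 10⁻⁴ / 105 = 5.8725 × 10⁻⁵ s⁻².
N = √(5.8725 × 10⁻⁵) = 7.6632 × 10⁻³ rad s⁻¹ ≈ 7.66 × 10⁻³ rad s⁻¹.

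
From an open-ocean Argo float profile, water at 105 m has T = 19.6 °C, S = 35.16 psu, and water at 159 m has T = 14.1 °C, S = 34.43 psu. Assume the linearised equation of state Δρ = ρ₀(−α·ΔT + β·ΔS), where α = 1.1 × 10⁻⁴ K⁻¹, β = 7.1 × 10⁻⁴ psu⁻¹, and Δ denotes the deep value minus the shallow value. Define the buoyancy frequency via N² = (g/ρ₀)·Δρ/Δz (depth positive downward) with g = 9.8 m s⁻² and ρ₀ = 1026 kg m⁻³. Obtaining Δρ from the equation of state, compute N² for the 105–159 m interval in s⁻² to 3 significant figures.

1.57 × 10⁻⁵ s⁻²

ΔT = -5.5 K, ΔS = -0.73 psu (deep − shallow).
Δρ/ρ₀ = −αΔT + βΔS = 6.05 × 10⁻⁴ − 5.183 × 10⁻⁴ = 8.67 × 10⁻⁵, so Δρ ≈ 0.08895 kg m⁻³.
N² = (g/ρ₀)·Δρ/Δz = g·(Δρ/ρ₀)/Δz = 9.8 × 8.67 × 10⁻⁵ / 54 = 1.5734 × 10⁻⁵ s⁻² ≈ 1.57 × 10⁻⁵ s⁻².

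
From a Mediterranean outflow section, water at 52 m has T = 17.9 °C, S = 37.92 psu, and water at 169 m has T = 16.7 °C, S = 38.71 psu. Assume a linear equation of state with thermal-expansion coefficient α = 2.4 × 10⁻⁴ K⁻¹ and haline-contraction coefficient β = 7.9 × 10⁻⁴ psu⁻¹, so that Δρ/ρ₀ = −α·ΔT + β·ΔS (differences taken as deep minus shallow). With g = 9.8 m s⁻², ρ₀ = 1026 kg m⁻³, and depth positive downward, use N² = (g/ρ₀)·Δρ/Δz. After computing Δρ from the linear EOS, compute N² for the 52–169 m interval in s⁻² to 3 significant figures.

ΔT = -1.2 K, ΔS = +0.79 psu (deep − shallow).
Δρ/ρ₀ = −αΔT + βΔS = 2.88 × 10⁻⁴ + 6.241 × 10⁻⁴ = 9.121 × 10⁻⁴, so Δρ ≈ 0.9358 kg m⁻³.
N² = (g/ρ₀)·Δρ/Δz = g·(Δρ/ρ₀)/Δz = 9.8 × 9.121 × 10⁻⁴ / 117 = 7.6398 × 10⁻⁵ s⁻² ≈ 7.64 × 10⁻⁵ s⁻².

7.64 × 10⁻⁵ s⁻²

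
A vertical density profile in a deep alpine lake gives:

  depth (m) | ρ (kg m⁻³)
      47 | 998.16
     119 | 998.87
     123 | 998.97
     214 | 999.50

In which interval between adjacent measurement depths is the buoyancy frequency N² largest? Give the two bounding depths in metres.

Compute the density gradient over each adjacent pair:
  47–119 m: Δρ/Δz = 0.71/72 = 9.9 × 10⁻³ kg m⁻⁴
  119–123 m: Δρ/Δz = 0.10/4 = 0.025 kg m⁻⁴
  123–214 m: Δρ/Δz = 0.53/91 = 5.8 × 10⁻³ kg m⁻⁴
The largest gradient is in the 119–123 m interval — the pycnocline.

119–123 m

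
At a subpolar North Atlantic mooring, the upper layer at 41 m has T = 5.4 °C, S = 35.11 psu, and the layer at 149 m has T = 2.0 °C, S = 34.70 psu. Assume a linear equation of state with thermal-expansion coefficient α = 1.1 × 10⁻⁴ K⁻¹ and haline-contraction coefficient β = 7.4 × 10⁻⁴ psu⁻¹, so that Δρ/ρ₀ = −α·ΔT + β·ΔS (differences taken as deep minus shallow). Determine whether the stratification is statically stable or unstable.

ΔT = 2.0 − 5.4 = -3.4 K and ΔS = 34.70 − 35.11 = -0.41 psu (deep − shallow).
−αΔT = 3.74 × 10⁻⁴; βΔS = -3.034 × 10⁻⁴; sum Δρ/ρ₀ = 7.06 × 10⁻⁵.
Δρ/ρ₀ > 0, so Δρ > 0: deeper water is denser → statically stable.

stable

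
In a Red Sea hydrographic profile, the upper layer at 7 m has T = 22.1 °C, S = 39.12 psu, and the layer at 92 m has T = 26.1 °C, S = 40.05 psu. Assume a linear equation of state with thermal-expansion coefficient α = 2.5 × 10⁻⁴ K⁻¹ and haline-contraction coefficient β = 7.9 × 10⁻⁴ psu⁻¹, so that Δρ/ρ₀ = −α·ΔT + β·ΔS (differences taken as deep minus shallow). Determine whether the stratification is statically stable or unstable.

unstable

ΔT = 26.1 − 22.1 = +4.0 K and ΔS = 40.05 − 39.12 = +0.93 psu (deep − shallow).
−αΔT = -1.00 × 10⁻³; βΔS = 7.347 × 10⁻⁴; sum Δρ/ρ₀ = -2.653 × 10⁻⁴.
Δρ/ρ₀ < 0, so Δρ < 0: deeper water is lighter → statically unstable; the column would overturn.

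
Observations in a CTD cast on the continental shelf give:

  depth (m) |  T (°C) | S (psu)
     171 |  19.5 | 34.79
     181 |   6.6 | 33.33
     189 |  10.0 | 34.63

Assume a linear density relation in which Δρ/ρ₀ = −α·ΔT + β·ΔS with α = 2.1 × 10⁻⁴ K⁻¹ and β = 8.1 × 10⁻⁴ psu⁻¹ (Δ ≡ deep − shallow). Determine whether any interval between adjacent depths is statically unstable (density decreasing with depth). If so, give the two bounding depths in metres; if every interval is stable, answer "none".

none

Evaluate Δρ/ρ₀ = −αΔT + βΔS across each adjacent pair:
  171–181 m: −αΔT+βΔS = −(2.1 × 10⁻⁴)(-12.9)+(8.1 × 10⁻⁴)(-1.46) = 1.5 × 10⁻³ → stable
  181–189 m: −αΔT+βΔS = −(2.1 × 10⁻⁴)(+3.4)+(8.1 × 10⁻⁴)(+1.30) = 3.4 × 10⁻⁴ → stable
Every interval has Δρ > 0: the column is stably stratified throughout.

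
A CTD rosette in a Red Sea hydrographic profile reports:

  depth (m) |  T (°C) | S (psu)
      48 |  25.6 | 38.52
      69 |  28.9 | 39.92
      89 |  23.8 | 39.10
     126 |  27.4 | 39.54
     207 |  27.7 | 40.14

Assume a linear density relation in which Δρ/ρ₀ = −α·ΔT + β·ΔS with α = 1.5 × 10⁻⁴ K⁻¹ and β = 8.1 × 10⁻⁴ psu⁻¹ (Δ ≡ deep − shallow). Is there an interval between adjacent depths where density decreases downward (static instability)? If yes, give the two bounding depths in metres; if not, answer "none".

Evaluate Δρ/ρ₀ = −αΔT + βΔS across each adjacent pair:
  48–69 m: −αΔT+βΔS = −(1.5 × 10⁻⁴)(+3.3)+(8.1 × 10⁻⁴)(+1.40) = 6.4 × 10⁻⁴ → stable
  69–89 m: −αΔT+βΔS = −(1.5 × 10⁻⁴)(-5.1)+(8.1 × 10⁻⁴)(-0.82) = 1.0 × 10⁻⁴ → stable
  89–126 m: −αΔT+βΔS = −(1.5 × 10⁻⁴)(+3.6)+(8.1 × 10⁻⁴)(+0.44) = -1.8 × 10⁻⁴ → UNSTABLE
  126–207 m: −αΔT+βΔS = −(1.5 × 10⁻⁴)(+0.3)+(8.1 × 10⁻⁴)(+0.60) = 4.4 × 10⁻⁴ → stable
The 89–126 m interval has Δρ < 0: lighter water underlies denser water.

89–126 m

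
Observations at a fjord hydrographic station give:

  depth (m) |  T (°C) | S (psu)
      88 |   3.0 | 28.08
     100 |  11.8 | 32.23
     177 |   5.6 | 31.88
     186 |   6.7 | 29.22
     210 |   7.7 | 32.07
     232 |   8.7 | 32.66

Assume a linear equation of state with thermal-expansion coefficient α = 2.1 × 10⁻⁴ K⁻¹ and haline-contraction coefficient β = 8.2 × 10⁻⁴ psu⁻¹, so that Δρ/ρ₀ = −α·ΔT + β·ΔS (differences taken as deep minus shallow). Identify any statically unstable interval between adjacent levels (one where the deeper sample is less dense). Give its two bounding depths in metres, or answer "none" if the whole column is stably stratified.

Evaluate Δρ/ρ₀ = −αΔT + βΔS across each adjacent pair:
  88–100 m: −αΔT+βΔS = −(2.1 × 10⁻⁴)(+8.8)+(8.2 × 10⁻⁴)(+4.15) = 1.6 × 10⁻³ → stable
  100–177 m: −αΔT+βΔS = −(2.1 × 10⁻⁴)(-6.2)+(8.2 × 10⁻⁴)(-0.35) = 1.0 × 10⁻³ → stable
  177–186 m: −αΔT+βΔS = −(2.1 × 10⁻⁴)(+1.1)+(8.2 × 10⁻⁴)(-2.66) = -2.4 × 10⁻³ → UNSTABLE
  186–210 m: −αΔT+βΔS = −(2.1 × 10⁻⁴)(+1.0)+(8.2 × 10⁻⁴)(+2.85) = 2.1 × 10⁻³ → stable
  210–232 m: −αΔT+βΔS = −(2.1 × 10⁻⁴)(+1.0)+(8.2 × 10⁻⁴)(+0.59) = 2.7 × 10⁻⁴ → stable
The 177–186 m interval has Δρ < 0: lighter water underlies denser water.

177–186 m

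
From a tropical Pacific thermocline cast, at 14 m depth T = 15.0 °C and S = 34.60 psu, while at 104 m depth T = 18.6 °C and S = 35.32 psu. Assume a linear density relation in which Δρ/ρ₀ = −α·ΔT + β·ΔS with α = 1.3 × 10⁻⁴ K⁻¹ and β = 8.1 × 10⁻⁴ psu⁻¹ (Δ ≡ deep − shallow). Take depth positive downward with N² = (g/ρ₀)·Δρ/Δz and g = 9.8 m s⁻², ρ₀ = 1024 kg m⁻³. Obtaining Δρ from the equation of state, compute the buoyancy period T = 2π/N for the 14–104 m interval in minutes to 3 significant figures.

29.6 min

ΔT = +3.6 K, ΔS = +0.72 psu (deep − shallow).
Δρ/ρ₀ = −αΔT + βΔS = -4.68 × 10⁻⁴ + 5.832 × 10⁻⁴ = 1.152 × 10⁻⁴, so Δρ ≈ 0.1180 kg m⁻³.
N² = (g/ρ₀)·Δρ/Δz = g·(Δρ/ρ₀)/Δz = 9.8 × 1.152 × 10⁻⁴ / 90 = 1.2544 × 10⁻⁵ s⁻².
N = √(1.2544 × 10⁻⁵) = 3.5418 × 10⁻³ rad s⁻¹ → T = 2π/N = 1.7740 × 10³ s = 29.567 min ≈ 29.6 min.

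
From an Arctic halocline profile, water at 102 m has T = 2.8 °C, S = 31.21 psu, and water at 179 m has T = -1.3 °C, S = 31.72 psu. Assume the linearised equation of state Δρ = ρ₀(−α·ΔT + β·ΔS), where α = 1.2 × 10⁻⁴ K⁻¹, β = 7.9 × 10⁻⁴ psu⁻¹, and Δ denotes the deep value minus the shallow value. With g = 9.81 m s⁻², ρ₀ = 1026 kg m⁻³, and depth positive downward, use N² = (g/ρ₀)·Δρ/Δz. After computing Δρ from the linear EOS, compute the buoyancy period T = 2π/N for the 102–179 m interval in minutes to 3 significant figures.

ΔT = -4.1 K, ΔS = +0.51 psu (deep − shallow).
Δρ/ρ₀ = −αΔT + βΔS = 4.92 × 10⁻⁴ + 4.029 × 10⁻⁴ = 8.949 × 10⁻⁴, so Δρ ≈ 0.9182 kg m⁻³.
N² = (g/ρ₀)·Δρ/Δz = g·(Δρ/ρ₀)/Δz = 9.81 × 8.949 × 10⁻⁴ / 77 = 1.1401 × 10⁻⁴ s⁻².
N = √(1.1401 × 10⁻⁴) = 0.010678 rad s⁻¹ → T = 2π/N = 588.42 s = 9.8070 min ≈ 9.81 min.

9.81 min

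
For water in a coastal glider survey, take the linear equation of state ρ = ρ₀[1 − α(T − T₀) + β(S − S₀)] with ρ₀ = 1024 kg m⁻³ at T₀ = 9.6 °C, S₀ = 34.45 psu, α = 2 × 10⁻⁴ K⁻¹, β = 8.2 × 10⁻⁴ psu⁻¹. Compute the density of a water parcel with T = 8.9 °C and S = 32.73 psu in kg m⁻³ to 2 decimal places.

T − T₀ = -0.7 K, S − S₀ = -1.72 psu.
Bracket = 1 − α·(-0.7) + β·(-1.72) = 1 + (-1.2704 × 10⁻³) = 0.9987296.
ρ = 1024 × 0.9987296 = 1022.70 kg m⁻³.

1022.70 kg m⁻³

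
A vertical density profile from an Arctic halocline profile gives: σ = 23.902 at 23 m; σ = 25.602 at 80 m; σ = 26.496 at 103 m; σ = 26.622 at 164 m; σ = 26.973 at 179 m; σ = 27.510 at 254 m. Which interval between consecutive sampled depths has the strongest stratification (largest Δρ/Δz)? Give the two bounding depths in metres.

Compute the density gradient over each adjacent pair:
  23–80 m: Δρ/Δz = 1.700/57 = 0.030 kg m⁻⁴
  80–103 m: Δρ/Δz = 0.894/23 = 0.039 kg m⁻⁴
  103–164 m: Δρ/Δz = 0.126/61 = 2.1 × 10⁻³ kg m⁻⁴
  164–179 m: Δρ/Δz = 0.351/15 = 0.023 kg m⁻⁴
  179–254 m: Δρ/Δz = 0.537/75 = 7.2 × 10⁻³ kg m⁻⁴
The largest gradient is in the 80–103 m interval — the pycnocline.

80–103 m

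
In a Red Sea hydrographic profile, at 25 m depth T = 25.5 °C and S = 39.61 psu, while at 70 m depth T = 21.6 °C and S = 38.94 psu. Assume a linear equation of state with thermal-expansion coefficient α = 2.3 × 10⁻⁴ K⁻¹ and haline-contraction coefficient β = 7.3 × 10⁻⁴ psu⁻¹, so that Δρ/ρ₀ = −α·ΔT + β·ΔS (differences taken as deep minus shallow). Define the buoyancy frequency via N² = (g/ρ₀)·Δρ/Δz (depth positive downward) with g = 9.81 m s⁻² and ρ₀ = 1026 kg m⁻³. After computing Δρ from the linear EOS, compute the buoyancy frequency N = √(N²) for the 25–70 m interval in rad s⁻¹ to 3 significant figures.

ΔT = -3.9 K, ΔS = -0.67 psu (deep − shallow).
Δρ/ρ₀ = −αΔT + βΔS = 8.97 × 10⁻⁴ − 4.891 × 10⁻⁴ = 4.079 × 10⁻⁴, so Δρ ≈ 0.4185 kg m⁻³.
N² = (g/ρ₀)·Δρ/Δz = g·(Δρ/ρ₀)/Δz = 9.81 × 4.079 × 10⁻⁴ / 45 = 8.8922 × 10⁻⁵ s⁻².
N = √(8.8922 × 10⁻⁵) = 9.4298 × 10⁻³ rad s⁻¹ ≈ 9.43 × 10⁻³ rad s⁻¹.

9.43 × 10⁻³ rad s⁻¹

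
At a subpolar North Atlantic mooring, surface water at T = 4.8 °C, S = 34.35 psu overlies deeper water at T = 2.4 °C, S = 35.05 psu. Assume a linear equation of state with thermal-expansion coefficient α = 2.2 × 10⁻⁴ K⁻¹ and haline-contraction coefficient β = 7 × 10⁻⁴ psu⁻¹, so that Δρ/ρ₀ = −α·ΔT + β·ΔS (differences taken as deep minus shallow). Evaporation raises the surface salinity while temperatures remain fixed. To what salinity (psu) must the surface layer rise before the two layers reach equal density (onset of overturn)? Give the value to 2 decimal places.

35.80 psu

Neutral buoyancy requires −α(T_deep − T_surf) + β(S_deep − S_surf′) = 0.
S_surf′ = S_deep − (α/β)·ΔT = 35.05 − (2.2 × 10⁻⁴/7 × 10⁻⁴)·(-2.4) = 35.8043 psu.
Increase required: 35.8043 − 34.35 = 1.4543 psu.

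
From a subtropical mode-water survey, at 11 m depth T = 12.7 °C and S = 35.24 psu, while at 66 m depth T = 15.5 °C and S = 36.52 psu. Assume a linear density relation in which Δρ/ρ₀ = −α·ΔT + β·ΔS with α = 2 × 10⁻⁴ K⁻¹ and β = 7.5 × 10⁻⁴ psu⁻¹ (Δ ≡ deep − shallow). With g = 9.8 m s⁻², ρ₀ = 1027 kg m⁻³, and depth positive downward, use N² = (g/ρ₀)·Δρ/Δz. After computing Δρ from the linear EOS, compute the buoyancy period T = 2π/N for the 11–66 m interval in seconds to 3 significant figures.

ΔT = +2.8 K, ΔS = +1.28 psu (deep − shallow).
Δρ/ρ₀ = −αΔT + βΔS = -5.60 × 10⁻⁴ + 9.60 × 10⁻⁴ = 4.00 × 10⁻⁴, so Δρ ≈ 0.4108 kg m⁻³.
N² = (g/ρ₀)·Δρ/Δz = g·(Δρ/ρ₀)/Δz = 9.8 × 4.00 × 10⁻⁴ / 55 = 7.1273 × 10⁻⁵ s⁻².
N = √(7.1273 × 10⁻⁵) = 8.4423 × 10⁻³ rad s⁻¹ → T = 2π/N = 744.25 s ≈ 744 s.

744 s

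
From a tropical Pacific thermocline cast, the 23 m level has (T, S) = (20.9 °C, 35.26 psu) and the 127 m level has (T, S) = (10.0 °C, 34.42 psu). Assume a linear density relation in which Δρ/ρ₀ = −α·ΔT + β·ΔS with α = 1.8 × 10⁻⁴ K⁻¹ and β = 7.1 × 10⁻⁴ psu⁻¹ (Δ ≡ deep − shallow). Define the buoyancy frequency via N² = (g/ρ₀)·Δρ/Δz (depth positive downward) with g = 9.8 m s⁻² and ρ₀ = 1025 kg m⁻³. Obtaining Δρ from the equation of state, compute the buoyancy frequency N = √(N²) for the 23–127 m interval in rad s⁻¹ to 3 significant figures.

0.0113 rad s⁻¹

ΔT = -10.9 K, ΔS = -0.84 psu (deep − shallow).
Δρ/ρ₀ = −αΔT + βΔS = 1.962 × 10⁻³ − 5.964 × 10⁻⁴ = 1.3656 × 10⁻³, so Δρ ≈ 1.400 kg m⁻³.
N² = (g/ρ₀)·Δρ/Δz = g·(Δρ/ρ₀)/Δz = 9.8 × 1.3656 × 10⁻³ / 104 = 1.2868 × 10⁻⁴ s⁻².
N = √(1.2868 × 10⁻⁴) = 0.011344 rad s⁻¹ ≈ 0.0113 rad s⁻¹.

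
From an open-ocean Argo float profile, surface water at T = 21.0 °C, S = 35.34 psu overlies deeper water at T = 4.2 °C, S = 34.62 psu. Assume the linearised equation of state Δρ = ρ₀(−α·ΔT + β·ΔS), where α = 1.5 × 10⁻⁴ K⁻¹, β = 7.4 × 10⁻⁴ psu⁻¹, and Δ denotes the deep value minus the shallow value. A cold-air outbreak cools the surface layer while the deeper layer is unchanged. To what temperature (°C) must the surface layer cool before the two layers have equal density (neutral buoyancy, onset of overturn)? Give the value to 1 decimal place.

Neutral buoyancy requires Δρ = 0, i.e. −α(T_deep − T_surf′) + β(S_deep − S_surf) = 0.
T_surf′ = T_deep − (β/α)·ΔS = 4.2 − (7.4 × 10⁻⁴/1.5 × 10⁻⁴)·(-0.72) = 7.752 °C.
Cooling required: 21.0 − (7.752) = 13.248 °C.

7.8 °C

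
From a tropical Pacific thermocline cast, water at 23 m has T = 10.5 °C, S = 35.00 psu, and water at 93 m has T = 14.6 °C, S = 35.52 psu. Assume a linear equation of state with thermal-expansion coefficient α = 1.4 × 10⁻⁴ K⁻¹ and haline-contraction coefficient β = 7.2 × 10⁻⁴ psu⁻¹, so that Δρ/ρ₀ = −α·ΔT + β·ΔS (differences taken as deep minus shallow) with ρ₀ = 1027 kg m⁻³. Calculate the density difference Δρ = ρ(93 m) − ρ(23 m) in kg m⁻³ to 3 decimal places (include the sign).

-0.205 kg m⁻³

ΔT = +4.1 K, ΔS = +0.52 psu (deep − shallow).
Δρ/ρ₀ = −(1.4 × 10⁻⁴)(+4.1) + (7.2 × 10⁻⁴)(+0.52) = -1.996 × 10⁻⁴.
Δρ = 1027 × (-1.996 × 10⁻⁴) = -0.205 kg m⁻³.
Negative Δρ: lighter below, statically unstable.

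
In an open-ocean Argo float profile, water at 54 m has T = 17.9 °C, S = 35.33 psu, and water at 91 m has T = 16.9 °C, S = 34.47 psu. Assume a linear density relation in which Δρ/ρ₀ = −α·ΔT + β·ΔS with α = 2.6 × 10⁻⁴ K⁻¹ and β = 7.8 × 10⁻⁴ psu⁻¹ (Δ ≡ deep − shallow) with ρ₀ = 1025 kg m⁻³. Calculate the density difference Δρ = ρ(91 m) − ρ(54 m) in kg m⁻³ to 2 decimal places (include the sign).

ΔT = -1.0 K, ΔS = -0.86 psu (deep − shallow).
Δρ/ρ₀ = −(2.6 × 10⁻⁴)(-1.0) + (7.8 × 10⁻⁴)(-0.86) = -4.108 × 10⁻⁴.
Δρ = 1025 × (-4.108 × 10⁻⁴) = -0.42 kg m⁻³.
Negative Δρ: lighter below, statically unstable.

-0.42 kg m⁻³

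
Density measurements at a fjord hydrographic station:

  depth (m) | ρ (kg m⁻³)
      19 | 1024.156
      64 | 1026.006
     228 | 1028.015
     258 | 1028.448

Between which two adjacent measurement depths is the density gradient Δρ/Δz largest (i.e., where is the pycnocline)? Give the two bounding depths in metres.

19–64 m

Compute the density gradient over each adjacent pair:
  19–64 m: Δρ/Δz = 1.850/45 = 0.041 kg m⁻⁴
  64–228 m: Δρ/Δz = 2.009/164 = 0.012 kg m⁻⁴
  228–258 m: Δρ/Δz = 0.433/30 = 0.014 kg m⁻⁴
The largest gradient is in the 19–64 m interval — the pycnocline.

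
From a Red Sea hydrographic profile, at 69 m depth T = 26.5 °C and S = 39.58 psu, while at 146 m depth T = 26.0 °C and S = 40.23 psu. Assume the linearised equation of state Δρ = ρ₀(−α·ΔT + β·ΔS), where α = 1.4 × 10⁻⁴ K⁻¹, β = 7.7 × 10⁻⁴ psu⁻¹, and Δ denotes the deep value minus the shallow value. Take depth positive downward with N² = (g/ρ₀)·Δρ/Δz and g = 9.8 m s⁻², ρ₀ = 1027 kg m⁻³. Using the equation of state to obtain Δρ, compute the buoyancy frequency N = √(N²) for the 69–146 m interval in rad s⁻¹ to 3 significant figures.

8.52 × 10⁻³ rad s⁻¹

ΔT = -0.5 K, ΔS = +0.65 psu (deep − shallow).
Δρ/ρ₀ = −αΔT + βΔS = 7.00 × 10⁻⁵ + 5.005 × 10⁻⁴ = 5.705 × 10⁻⁴, so Δρ ≈ 0.5859 kg m⁻³.
N² = (g/ρ₀)·Δρ/Δz = g·(Δρ/ρ₀)/Δz = 9.8 × 5.705 × 10⁻⁴ / 77 = 7.2609 × 10⁻⁵ s⁻².
N = √(7.2609 × 10⁻⁵) = 8.5211 × 10⁻³ rad s⁻¹ ≈ 8.52 × 10⁻³ rad s⁻¹.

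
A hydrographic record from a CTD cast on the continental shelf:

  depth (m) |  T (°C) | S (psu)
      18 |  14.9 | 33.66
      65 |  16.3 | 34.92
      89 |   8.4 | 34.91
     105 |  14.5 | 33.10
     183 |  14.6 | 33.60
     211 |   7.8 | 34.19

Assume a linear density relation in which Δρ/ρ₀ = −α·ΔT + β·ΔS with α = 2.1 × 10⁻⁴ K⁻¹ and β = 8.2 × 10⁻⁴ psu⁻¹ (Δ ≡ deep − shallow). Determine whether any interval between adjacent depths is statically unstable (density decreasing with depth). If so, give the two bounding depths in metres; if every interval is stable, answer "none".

Evaluate Δρ/ρ₀ = −αΔT + βΔS across each adjacent pair:
  18–65 m: −αΔT+βΔS = −(2.1 × 10⁻⁴)(+1.4)+(8.2 × 10⁻⁴)(+1.26) = 7.4 × 10⁻⁴ → stable
  65–89 m: −αΔT+βΔS = −(2.1 × 10⁻⁴)(-7.9)+(8.2 × 10⁻⁴)(-0.01) = 1.7 × 10⁻³ → stable
  89–105 m: −αΔT+βΔS = −(2.1 × 10⁻⁴)(+6.1)+(8.2 × 10⁻⁴)(-1.81) = -2.8 × 10⁻³ → UNSTABLE
  105–183 m: −αΔT+βΔS = −(2.1 × 10⁻⁴)(+0.1)+(8.2 × 10⁻⁴)(+0.50) = 3.9 × 10⁻⁴ → stable
  183–211 m: −αΔT+βΔS = −(2.1 × 10⁻⁴)(-6.8)+(8.2 × 10⁻⁴)(+0.59) = 1.9 × 10⁻³ → stable
The 89–105 m interval has Δρ < 0: lighter water underlies denser water.

89–105 m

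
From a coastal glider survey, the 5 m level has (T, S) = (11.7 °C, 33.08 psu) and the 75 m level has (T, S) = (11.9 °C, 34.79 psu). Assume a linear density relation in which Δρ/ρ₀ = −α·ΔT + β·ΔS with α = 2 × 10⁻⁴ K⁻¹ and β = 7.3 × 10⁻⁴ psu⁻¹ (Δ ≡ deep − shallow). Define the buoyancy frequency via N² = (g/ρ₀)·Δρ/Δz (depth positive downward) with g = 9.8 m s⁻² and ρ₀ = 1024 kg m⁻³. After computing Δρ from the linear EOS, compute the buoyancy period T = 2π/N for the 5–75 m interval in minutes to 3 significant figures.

ΔT = +0.2 K, ΔS = +1.71 psu (deep − shallow).
Δρ/ρ₀ = −αΔT + βΔS = -4.00 × 10⁻⁵ + 1.2483 × 10⁻³ = 1.2083 × 10⁻³, so Δρ ≈ 1.237 kg m⁻³.
N² = (g/ρ₀)·Δρ/Δz = g·(Δρ/ρ₀)/Δz = 9.8 × 1.2083 × 10⁻³ / 70 = 1.6916 × 10⁻⁴ s⁻².
N = √(1.6916 × 10⁻⁴) = 0.013006 rad s⁻¹ → T = 2π/N = 483.10 s = 8.0517 min ≈ 8.05 min.

8.05 min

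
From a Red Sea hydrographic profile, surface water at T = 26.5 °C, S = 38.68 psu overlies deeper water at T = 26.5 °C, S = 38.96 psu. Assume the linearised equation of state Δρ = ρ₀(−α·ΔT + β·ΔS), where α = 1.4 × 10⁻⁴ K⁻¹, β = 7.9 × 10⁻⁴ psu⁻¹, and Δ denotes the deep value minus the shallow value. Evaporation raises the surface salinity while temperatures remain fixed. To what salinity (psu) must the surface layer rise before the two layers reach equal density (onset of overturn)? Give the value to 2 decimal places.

38.96 psu

Neutral buoyancy requires −α(T_deep − T_surf) + β(S_deep − S_surf′) = 0.
S_surf′ = S_deep − (α/β)·ΔT = 38.96 − (1.4 × 10⁻⁴/7.9 × 10⁻⁴)·(+0.0) = 38.9600 psu.
Increase required: 38.9600 − 38.68 = 0.2800 psu.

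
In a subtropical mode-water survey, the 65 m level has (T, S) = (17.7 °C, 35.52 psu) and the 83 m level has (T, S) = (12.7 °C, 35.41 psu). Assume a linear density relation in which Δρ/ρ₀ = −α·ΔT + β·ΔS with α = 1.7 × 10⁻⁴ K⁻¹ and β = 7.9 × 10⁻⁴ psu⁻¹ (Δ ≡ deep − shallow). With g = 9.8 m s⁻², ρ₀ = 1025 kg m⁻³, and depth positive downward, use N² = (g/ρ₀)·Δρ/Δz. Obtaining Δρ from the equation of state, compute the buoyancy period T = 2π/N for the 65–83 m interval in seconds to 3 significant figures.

ΔT = -5.0 K, ΔS = -0.11 psu (deep − shallow).
Δρ/ρ₀ = −αΔT + βΔS = 8.50 × 10⁻⁴ − 8.69 × 10⁻⁵ = 7.631 × 10⁻⁴, so Δρ ≈ 0.7822 kg m⁻³.
N² = (g/ρ₀)·Δρ/Δz = g·(Δρ/ρ₀)/Δz = 9.8 × 7.631 × 10⁻⁴ / 18 = 4.1547 × 10⁻⁴ s⁻².
N = √(4.1547 × 10⁻⁴) = 0.020383 rad s⁻¹ → T = 2π/N = 308.26 s ≈ 308 s.

308 s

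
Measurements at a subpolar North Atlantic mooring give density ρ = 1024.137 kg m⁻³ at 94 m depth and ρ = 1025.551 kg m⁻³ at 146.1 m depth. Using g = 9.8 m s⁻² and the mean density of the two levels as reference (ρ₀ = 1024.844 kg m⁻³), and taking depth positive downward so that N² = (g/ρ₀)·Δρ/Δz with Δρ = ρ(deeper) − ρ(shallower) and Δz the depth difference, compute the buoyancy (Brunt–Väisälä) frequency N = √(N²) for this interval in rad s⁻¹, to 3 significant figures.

Δρ = 1025.551 − 1024.137 = 1.414 kg m⁻³ over Δz = 146.1 − 94 = 52.1 m.
N² = (9.8/1024.844) × (1.414/52.1) = 2.5953 × 10⁻⁴ s⁻².
N = √(2.5953 × 10⁻⁴) = 0.016110 rad s⁻¹ ≈ 0.0161 rad s⁻¹.

0.0161 rad s⁻¹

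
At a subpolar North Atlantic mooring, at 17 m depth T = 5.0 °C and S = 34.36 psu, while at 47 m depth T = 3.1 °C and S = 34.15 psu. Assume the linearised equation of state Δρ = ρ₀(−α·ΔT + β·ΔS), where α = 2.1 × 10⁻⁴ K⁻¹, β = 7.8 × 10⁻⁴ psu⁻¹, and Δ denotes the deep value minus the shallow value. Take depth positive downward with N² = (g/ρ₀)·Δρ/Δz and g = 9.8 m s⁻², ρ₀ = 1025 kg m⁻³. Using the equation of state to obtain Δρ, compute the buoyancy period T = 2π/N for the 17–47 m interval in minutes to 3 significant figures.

ΔT = -1.9 K, ΔS = -0.21 psu (deep − shallow).
Δρ/ρ₀ = −αΔT + βΔS = 3.99 × 10⁻⁴ − 1.638 × 10⁻⁴ = 2.352 × 10⁻⁴, so Δρ ≈ 0.2411 kg m⁻³.
N² = (g/ρ₀)·Δρ/Δz = g·(Δρ/ρ₀)/Δz = 9.8 × 2.352 × 10⁻⁴ / 30 = 7.6832 × 10⁻⁵ s⁻².
N = √(7.6832 × 10⁻⁵) = 8.7654 × 10⁻³ rad s⁻¹ → T = 2π/N = 716.82 s = 11.947 min ≈ 11.9 min.

11.9 min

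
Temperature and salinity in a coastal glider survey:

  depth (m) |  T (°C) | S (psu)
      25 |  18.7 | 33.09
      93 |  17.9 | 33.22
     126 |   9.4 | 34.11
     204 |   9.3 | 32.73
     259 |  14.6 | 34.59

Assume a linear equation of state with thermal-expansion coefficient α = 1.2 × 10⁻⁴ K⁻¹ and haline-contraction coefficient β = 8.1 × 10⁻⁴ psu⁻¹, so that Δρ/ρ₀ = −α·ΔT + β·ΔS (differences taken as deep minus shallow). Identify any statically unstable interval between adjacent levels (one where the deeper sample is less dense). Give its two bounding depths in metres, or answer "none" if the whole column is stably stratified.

126–204 m

Evaluate Δρ/ρ₀ = −αΔT + βΔS across each adjacent pair:
  25–93 m: −αΔT+βΔS = −(1.2 × 10⁻⁴)(-0.8)+(8.1 × 10⁻⁴)(+0.13) = 2.0 × 10⁻⁴ → stable
  93–126 m: −αΔT+βΔS = −(1.2 × 10⁻⁴)(-8.5)+(8.1 × 10⁻⁴)(+0.89) = 1.7 × 10⁻³ → stable
  126–204 m: −αΔT+βΔS = −(1.2 × 10⁻⁴)(-0.1)+(8.1 × 10⁻⁴)(-1.38) = -1.1 × 10⁻³ → UNSTABLE
  204–259 m: −αΔT+βΔS = −(1.2 × 10⁻⁴)(+5.3)+(8.1 × 10⁻⁴)(+1.86) = 8.7 × 10⁻⁴ → stable
The 126–204 m interval has Δρ < 0: lighter water underlies denser water.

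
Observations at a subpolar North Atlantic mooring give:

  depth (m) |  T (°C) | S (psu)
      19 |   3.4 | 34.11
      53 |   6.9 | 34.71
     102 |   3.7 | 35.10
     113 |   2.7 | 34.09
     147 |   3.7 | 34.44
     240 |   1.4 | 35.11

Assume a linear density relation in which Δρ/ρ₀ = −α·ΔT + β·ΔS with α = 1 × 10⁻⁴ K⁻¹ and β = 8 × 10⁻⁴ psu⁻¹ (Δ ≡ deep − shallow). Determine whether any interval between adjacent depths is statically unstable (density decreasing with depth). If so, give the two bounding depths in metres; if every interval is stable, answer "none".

102–113 m

Evaluate Δρ/ρ₀ = −αΔT + βΔS across each adjacent pair:
  19–53 m: −αΔT+βΔS = −(1 × 10⁻⁴)(+3.5)+(8 × 10⁻⁴)(+0.60) = 1.3 × 10⁻⁴ → stable
  53–102 m: −αΔT+βΔS = −(1 × 10⁻⁴)(-3.2)+(8 × 10⁻⁴)(+0.39) = 6.3 × 10⁻⁴ → stable
  102–113 m: −αΔT+βΔS = −(1 × 10⁻⁴)(-1.0)+(8 × 10⁻⁴)(-1.01) = -7.1 × 10⁻⁴ → UNSTABLE
  113–147 m: −αΔT+βΔS = −(1 × 10⁻⁴)(+1.0)+(8 × 10⁻⁴)(+0.35) = 1.8 × 10⁻⁴ → stable
  147–240 m: −αΔT+βΔS = −(1 × 10⁻⁴)(-2.3)+(8 × 10⁻⁴)(+0.67) = 7.7 × 10⁻⁴ → stable
The 102–113 m interval has Δρ < 0: lighter water underlies denser water.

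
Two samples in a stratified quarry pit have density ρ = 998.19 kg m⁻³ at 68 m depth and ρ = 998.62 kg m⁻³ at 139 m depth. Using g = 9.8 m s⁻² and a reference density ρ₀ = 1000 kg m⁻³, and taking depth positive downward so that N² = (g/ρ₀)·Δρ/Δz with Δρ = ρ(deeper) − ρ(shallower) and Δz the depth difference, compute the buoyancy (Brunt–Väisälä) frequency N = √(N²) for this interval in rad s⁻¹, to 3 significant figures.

7.70 × 10⁻³ rad s⁻¹

Δρ = 998.62 − 998.19 = 0.43 kg m⁻³ over Δz = 139 − 68 = 71 m.
N² = (9.8/1000) × (0.43/71) = 5.9352 × 10⁻⁵ s⁻².
N = √(5.9352 × 10⁻⁵) = 7.7040 × 10⁻³ rad s⁻¹ ≈ 7.70 × 10⁻³ rad s⁻¹.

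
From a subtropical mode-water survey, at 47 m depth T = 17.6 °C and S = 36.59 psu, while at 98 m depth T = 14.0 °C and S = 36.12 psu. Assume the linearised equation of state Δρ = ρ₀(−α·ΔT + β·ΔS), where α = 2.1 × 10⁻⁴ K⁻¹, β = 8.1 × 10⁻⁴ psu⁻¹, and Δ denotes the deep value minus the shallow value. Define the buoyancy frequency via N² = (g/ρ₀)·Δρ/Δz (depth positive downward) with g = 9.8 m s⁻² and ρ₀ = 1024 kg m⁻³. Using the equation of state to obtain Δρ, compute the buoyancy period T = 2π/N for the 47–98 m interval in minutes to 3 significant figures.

12.3 min

ΔT = -3.6 K, ΔS = -0.47 psu (deep − shallow).
Δρ/ρ₀ = −αΔT + βΔS = 7.56 × 10⁻⁴ − 3.807 × 10⁻⁴ = 3.753 × 10⁻⁴, so Δρ ≈ 0.3843 kg m⁻³.
N² = (g/ρ₀)·Δρ/Δz = g·(Δρ/ρ₀)/Δz = 9.8 × 3.753 × 10⁻⁴ / 51 = 7.2116 × 10⁻⁵ s⁻².
N = √(7.2116 × 10⁻⁵) = 8.4921 × 10⁻³ rad s⁻¹ → T = 2π/N = 739.89 s = 12.332 min ≈ 12.3 min.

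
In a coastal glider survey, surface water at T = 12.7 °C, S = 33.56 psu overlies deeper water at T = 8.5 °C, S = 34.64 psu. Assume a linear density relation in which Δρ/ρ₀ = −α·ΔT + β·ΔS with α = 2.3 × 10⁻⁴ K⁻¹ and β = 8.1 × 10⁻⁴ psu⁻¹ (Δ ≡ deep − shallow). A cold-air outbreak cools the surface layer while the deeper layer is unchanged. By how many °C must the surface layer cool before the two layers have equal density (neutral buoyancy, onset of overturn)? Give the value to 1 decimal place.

8.0 °C

Neutral buoyancy requires Δρ = 0, i.e. −α(T_deep − T_surf′) + β(S_deep − S_surf) = 0.
T_surf′ = T_deep − (β/α)·ΔS = 8.5 − (8.1 × 10⁻⁴/2.3 × 10⁻⁴)·(+1.08) = 4.697 °C.
Cooling required: 12.7 − (4.697) = 8.003 °C.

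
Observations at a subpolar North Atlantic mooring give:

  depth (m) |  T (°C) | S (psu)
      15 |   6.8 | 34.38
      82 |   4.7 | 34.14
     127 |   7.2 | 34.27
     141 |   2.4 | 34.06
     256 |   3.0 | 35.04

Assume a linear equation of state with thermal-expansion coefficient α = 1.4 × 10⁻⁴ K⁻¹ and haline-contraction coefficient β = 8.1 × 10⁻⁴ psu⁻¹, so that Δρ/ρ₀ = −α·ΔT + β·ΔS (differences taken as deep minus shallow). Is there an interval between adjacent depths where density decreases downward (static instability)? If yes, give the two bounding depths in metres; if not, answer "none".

Evaluate Δρ/ρ₀ = −αΔT + βΔS across each adjacent pair:
  15–82 m: −αΔT+βΔS = −(1.4 × 10⁻⁴)(-2.1)+(8.1 × 10⁻⁴)(-0.24) = 1.0 × 10⁻⁴ → stable
  82–127 m: −αΔT+βΔS = −(1.4 × 10⁻⁴)(+2.5)+(8.1 × 10⁻⁴)(+0.13) = -2.4 × 10⁻⁴ → UNSTABLE
  127–141 m: −αΔT+βΔS = −(1.4 × 10⁻⁴)(-4.8)+(8.1 × 10⁻⁴)(-0.21) = 5.0 × 10⁻⁴ → stable
  141–256 m: −αΔT+βΔS = −(1.4 × 10⁻⁴)(+0.6)+(8.1 × 10⁻⁴)(+0.98) = 7.1 × 10⁻⁴ → stable
The 82–127 m interval has Δρ < 0: lighter water underlies denser water.

82–127 m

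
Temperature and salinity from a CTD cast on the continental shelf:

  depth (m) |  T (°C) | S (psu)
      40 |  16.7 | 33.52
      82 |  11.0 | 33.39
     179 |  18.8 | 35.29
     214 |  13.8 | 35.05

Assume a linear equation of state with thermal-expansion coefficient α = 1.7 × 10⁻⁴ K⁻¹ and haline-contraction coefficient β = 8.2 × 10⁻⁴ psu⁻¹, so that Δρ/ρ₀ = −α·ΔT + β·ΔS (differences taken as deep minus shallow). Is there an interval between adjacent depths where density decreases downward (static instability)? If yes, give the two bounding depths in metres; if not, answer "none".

Evaluate Δρ/ρ₀ = −αΔT + βΔS across each adjacent pair:
  40–82 m: −αΔT+βΔS = −(1.7 × 10⁻⁴)(-5.7)+(8.2 × 10⁻⁴)(-0.13) = 8.6 × 10⁻⁴ → stable
  82–179 m: −αΔT+βΔS = −(1.7 × 10⁻⁴)(+7.8)+(8.2 × 10⁻⁴)(+1.90) = 2.3 × 10⁻⁴ → stable
  179–214 m: −αΔT+βΔS = −(1.7 × 10⁻⁴)(-5.0)+(8.2 × 10⁻⁴)(-0.24) = 6.5 × 10⁻⁴ → stable
Every interval has Δρ > 0: the column is stably stratified throughout.

none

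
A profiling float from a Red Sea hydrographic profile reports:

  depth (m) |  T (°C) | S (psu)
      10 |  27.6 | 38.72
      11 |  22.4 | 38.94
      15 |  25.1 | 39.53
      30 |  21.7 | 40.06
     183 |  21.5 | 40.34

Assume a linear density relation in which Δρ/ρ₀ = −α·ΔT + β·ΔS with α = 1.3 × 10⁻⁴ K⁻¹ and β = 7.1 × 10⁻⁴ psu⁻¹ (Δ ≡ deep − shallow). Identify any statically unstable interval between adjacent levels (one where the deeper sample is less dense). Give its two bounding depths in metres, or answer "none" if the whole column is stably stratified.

none

Evaluate Δρ/ρ₀ = −αΔT + βΔS across each adjacent pair:
  10–11 m: −αΔT+βΔS = −(1.3 × 10⁻⁴)(-5.2)+(7.1 × 10⁻⁴)(+0.22) = 8.3 × 10⁻⁴ → stable
  11–15 m: −αΔT+βΔS = −(1.3 × 10⁻⁴)(+2.7)+(7.1 × 10⁻⁴)(+0.59) = 6.8 × 10⁻⁵ → stable
  15–30 m: −αΔT+βΔS = −(1.3 × 10⁻⁴)(-3.4)+(7.1 × 10⁻⁴)(+0.53) = 8.2 × 10⁻⁴ → stable
  30–183 m: −αΔT+βΔS = −(1.3 × 10⁻⁴)(-0.2)+(7.1 × 10⁻⁴)(+0.28) = 2.2 × 10⁻⁴ → stable
Every interval has Δρ > 0: the column is stably stratified throughout.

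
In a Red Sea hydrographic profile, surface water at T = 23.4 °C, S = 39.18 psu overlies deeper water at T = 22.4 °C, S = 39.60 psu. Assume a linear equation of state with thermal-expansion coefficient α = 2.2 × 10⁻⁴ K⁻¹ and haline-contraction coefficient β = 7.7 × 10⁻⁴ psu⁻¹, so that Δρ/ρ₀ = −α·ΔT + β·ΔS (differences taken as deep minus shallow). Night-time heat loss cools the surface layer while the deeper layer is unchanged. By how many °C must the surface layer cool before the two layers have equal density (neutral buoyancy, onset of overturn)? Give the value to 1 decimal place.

2.5 °C

Neutral buoyancy requires Δρ = 0, i.e. −α(T_deep − T_surf′) + β(S_deep − S_surf) = 0.
T_surf′ = T_deep − (β/α)·ΔS = 22.4 − (7.7 × 10⁻⁴/2.2 × 10⁻⁴)·(+0.42) = 20.930 °C.
Cooling required: 23.4 − (20.930) = 2.470 °C.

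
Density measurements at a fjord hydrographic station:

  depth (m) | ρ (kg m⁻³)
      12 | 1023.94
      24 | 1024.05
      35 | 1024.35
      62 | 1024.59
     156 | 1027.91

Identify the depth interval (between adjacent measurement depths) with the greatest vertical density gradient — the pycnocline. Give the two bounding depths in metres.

Compute the density gradient over each adjacent pair:
  12–24 m: Δρ/Δz = 0.11/12 = 9.2 × 10⁻³ kg m⁻⁴
  24–35 m: Δρ/Δz = 0.30/11 = 0.027 kg m⁻⁴
  35–62 m: Δρ/Δz = 0.24/27 = 8.9 × 10⁻³ kg m⁻⁴
  62–156 m: Δρ/Δz = 3.32/94 = 0.035 kg m⁻⁴
The largest gradient is in the 62–156 m interval — the pycnocline.

62–156 m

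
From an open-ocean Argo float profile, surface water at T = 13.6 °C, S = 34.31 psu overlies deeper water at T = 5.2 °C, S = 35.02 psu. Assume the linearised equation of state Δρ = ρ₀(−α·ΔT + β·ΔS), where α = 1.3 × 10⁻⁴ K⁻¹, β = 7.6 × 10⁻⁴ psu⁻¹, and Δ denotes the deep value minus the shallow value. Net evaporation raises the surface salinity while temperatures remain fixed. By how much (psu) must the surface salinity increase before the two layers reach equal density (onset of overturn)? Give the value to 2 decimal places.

Neutral buoyancy requires −α(T_deep − T_surf) + β(S_deep − S_surf′) = 0.
S_surf′ = S_deep − (α/β)·ΔT = 35.02 − (1.3 × 10⁻⁴/7.6 × 10⁻⁴)·(-8.4) = 36.4568 psu.
Increase required: 36.4568 − 34.31 = 2.1468 psu.

2.15 psu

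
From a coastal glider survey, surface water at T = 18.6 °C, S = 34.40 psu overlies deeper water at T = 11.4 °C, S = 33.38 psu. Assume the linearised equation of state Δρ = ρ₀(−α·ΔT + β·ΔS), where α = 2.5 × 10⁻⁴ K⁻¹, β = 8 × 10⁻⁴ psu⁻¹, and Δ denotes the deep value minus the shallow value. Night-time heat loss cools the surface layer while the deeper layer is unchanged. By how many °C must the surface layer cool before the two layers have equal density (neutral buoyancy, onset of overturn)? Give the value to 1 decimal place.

3.9 °C

Neutral buoyancy requires Δρ = 0, i.e. −α(T_deep − T_surf′) + β(S_deep − S_surf) = 0.
T_surf′ = T_deep − (β/α)·ΔS = 11.4 − (8 × 10⁻⁴/2.5 × 10⁻⁴)·(-1.02) = 14.664 °C.
Cooling required: 18.6 − (14.664) = 3.936 °C.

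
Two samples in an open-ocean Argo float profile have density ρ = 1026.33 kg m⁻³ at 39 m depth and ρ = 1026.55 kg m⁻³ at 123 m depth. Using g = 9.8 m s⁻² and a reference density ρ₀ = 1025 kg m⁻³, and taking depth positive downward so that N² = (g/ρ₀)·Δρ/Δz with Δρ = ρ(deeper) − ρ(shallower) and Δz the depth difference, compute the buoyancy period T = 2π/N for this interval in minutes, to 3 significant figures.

Δρ = 1026.55 − 1026.33 = 0.22 kg m⁻³ over Δz = 123 − 39 = 84 m.
N² = (9.8/1025) × (0.22/84) = 2.5041 × 10⁻⁵ s⁻².
N = √(2.5041 × 10⁻⁵) = 5.0041 × 10⁻³ rad s⁻¹, so T = 2π/N = 1.2556 × 10³ s = 20.927 min ≈ 20.9 min.

20.9 min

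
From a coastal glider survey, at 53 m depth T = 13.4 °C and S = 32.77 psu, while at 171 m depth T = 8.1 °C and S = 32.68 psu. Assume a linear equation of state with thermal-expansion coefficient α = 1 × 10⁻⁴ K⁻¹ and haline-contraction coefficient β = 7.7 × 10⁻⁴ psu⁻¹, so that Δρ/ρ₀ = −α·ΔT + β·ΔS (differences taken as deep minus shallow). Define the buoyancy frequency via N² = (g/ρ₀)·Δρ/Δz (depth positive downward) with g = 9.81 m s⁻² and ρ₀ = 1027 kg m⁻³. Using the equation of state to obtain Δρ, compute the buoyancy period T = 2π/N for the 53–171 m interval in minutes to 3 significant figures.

16.9 min

ΔT = -5.3 K, ΔS = -0.09 psu (deep − shallow).
Δρ/ρ₀ = −αΔT + βΔS = 5.30 × 10⁻⁴ − 6.93 × 10⁻⁵ = 4.607 × 10⁻⁴, so Δρ ≈ 0.4731 kg m⁻³.
N² = (g/ρ₀)·Δρ/Δz = g·(Δρ/ρ₀)/Δz = 9.81 × 4.607 × 10⁻⁴ / 118 = 3.8301 × 10⁻⁵ s⁻².
N = √(3.8301 × 10⁻⁵) = 6.1888 × 10⁻³ rad s⁻¹ → T = 2π/N = 1.0153 × 10³ s = 16.922 min ≈ 16.9 min.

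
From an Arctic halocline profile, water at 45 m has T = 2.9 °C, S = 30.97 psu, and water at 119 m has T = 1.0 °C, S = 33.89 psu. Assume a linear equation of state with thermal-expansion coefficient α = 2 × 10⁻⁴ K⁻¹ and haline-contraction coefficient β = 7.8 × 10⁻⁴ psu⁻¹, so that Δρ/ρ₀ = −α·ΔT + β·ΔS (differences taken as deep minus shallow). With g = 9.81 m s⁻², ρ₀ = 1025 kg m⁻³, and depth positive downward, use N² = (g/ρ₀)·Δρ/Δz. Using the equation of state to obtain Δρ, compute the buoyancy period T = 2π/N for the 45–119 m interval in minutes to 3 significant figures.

ΔT = -1.9 K, ΔS = +2.92 psu (deep − shallow).
Δρ/ρ₀ = −αΔT + βΔS = 3.80 × 10⁻⁴ + 2.2776 × 10⁻³ = 2.6576 × 10⁻³, so Δρ ≈ 2.724 kg m⁻³.
N² = (g/ρ₀)·Δρ/Δz = g·(Δρ/ρ₀)/Δz = 9.81 × 2.6576 × 10⁻³ / 74 = 3.5231 × 10⁻⁴ s⁻².
N = √(3.5231 × 10⁻⁴) = 0.018770 rad s⁻¹ → T = 2π/N = 334.75 s = 5.5792 min ≈ 5.58 min.

5.58 min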